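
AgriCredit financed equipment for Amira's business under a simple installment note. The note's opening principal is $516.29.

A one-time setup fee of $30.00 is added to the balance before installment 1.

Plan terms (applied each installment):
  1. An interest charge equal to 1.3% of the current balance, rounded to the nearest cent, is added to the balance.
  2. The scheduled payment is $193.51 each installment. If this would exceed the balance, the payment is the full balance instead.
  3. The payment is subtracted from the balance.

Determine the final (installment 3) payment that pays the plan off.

$173.27

Installment 1: $546.29 +$7.10 interest = $553.39; pay $193.51 → $359.88
Installment 2: $359.88 +$4.68 interest = $364.56; pay $193.51 → $171.05
Installment 3: $171.05 +$2.22 interest = $173.27; pay $173.27 → $0.00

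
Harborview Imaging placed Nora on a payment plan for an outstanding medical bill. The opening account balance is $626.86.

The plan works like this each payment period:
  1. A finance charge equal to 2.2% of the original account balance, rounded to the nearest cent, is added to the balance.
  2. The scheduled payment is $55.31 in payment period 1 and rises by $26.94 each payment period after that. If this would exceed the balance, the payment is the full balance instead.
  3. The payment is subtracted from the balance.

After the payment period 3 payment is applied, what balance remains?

$421.48

Payment period 1: $626.86 +$13.79 interest = $640.65; pay $55.31 → $585.34
Payment period 2: $585.34 +$13.79 interest = $599.13; pay $82.25 → $516.88
Payment period 3: $516.88 +$13.79 interest = $530.67; pay $109.19 → $421.48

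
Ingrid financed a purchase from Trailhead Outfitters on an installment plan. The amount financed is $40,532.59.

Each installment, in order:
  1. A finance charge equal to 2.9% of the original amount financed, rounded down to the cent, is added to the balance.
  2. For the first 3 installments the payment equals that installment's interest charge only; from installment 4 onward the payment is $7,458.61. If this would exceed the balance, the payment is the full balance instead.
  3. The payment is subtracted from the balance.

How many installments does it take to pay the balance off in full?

10

Installment 1: $40,532.59 +$1,175.44 interest = $41,708.03; pay $1,175.44 → $40,532.59
Installment 2: $40,532.59 +$1,175.44 interest = $41,708.03; pay $1,175.44 → $40,532.59
Installment 3: $40,532.59 +$1,175.44 interest = $41,708.03; pay $1,175.44 → $40,532.59
Installment 4: $40,532.59 +$1,175.44 interest = $41,708.03; pay $7,458.61 → $34,249.42
Installment 5: $34,249.42 +$1,175.44 interest = $35,424.86; pay $7,458.61 → $27,966.25
Installment 6: $27,966.25 +$1,175.44 interest = $29,141.69; pay $7,458.61 → $21,683.08
Installment 7: $21,683.08 +$1,175.44 interest = $22,858.52; pay $7,458.61 → $15,399.91
Installment 8: $15,399.91 +$1,175.44 interest = $16,575.35; pay $7,458.61 → $9,116.74
Installment 9: $9,116.74 +$1,175.44 interest = $10,292.18; pay $7,458.61 → $2,833.57
Installment 10: $2,833.57 +$1,175.44 interest = $4,009.01; pay $4,009.01 → $0.00
Balance reaches $0.00 in installment 10.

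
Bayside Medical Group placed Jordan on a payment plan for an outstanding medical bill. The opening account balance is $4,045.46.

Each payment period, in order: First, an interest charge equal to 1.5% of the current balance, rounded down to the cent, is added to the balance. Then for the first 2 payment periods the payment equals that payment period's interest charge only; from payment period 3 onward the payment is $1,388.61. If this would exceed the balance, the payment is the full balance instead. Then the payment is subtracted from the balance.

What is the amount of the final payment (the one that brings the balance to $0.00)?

$1.63

Payment period 1: opening $4,045.46; interest $60.68 → $4,106.14; payment $60.68; balance $4,045.46
Payment period 2: opening $4,045.46; interest $60.68 → $4,106.14; payment $60.68; balance $4,045.46
Payment period 3: opening $4,045.46; interest $60.68 → $4,106.14; payment $1,388.61; balance $2,717.53
Payment period 4: opening $2,717.53; interest $40.76 → $2,758.29; payment $1,388.61; balance $1,369.68
Payment period 5: opening $1,369.68; interest $20.54 → $1,390.22; payment $1,388.61; balance $1.61
Payment period 6: opening $1.61; interest $0.02 → $1.63; payment $1.63; balance $0.00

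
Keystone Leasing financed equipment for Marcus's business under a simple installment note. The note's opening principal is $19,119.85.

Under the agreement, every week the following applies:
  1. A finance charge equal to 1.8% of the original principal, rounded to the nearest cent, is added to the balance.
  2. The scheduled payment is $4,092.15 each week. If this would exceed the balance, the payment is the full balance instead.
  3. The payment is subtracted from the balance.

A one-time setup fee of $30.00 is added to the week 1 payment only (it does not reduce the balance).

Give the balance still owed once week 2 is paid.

$11,623.87

Week 1: opening $19,119.85; interest $344.16 → $19,464.01; payment $4,092.15 (+ $30.00 fee); balance $15,371.86
Week 2: opening $15,371.86; interest $344.16 → $15,716.02; payment $4,092.15; balance $11,623.87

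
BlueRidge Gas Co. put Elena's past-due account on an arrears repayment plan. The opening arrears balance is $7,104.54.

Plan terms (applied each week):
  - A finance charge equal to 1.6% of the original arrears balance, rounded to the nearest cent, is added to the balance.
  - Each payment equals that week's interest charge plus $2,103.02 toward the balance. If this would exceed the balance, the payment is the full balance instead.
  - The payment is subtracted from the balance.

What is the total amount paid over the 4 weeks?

Week 1: $7,104.54 +$113.67 interest = $7,218.21; pay $2,216.69 → $5,001.52
Week 2: $5,001.52 +$113.67 interest = $5,115.19; pay $2,216.69 → $2,898.50
Week 3: $2,898.50 +$113.67 interest = $3,012.17; pay $2,216.69 → $795.48
Week 4: $795.48 +$113.67 interest = $909.15; pay $909.15 → $0.00
Total paid: $7,559.22

$7,559.22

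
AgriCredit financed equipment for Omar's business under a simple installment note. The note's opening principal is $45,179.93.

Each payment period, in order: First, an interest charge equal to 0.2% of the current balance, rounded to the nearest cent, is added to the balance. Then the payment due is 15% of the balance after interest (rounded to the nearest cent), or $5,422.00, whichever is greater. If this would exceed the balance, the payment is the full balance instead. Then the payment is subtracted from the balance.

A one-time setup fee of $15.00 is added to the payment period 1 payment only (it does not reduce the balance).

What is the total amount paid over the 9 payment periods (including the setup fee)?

Payment period 1: $45,179.93 +$90.36 interest = $45,270.29; pay $6,790.54 (+ $15.00 fee) → $38,479.75
Payment period 2: $38,479.75 +$76.96 interest = $38,556.71; pay $5,783.51 → $32,773.20
Payment period 3: $32,773.20 +$65.55 interest = $32,838.75; pay $5,422.00 → $27,416.75
Payment period 4: $27,416.75 +$54.83 interest = $27,471.58; pay $5,422.00 → $22,049.58
Payment period 5: $22,049.58 +$44.10 interest = $22,093.68; pay $5,422.00 → $16,671.68
Payment period 6: $16,671.68 +$33.34 interest = $16,705.02; pay $5,422.00 → $11,283.02
Payment period 7: $11,283.02 +$22.57 interest = $11,305.59; pay $5,422.00 → $5,883.59
Payment period 8: $5,883.59 +$11.77 interest = $5,895.36; pay $5,422.00 → $473.36
Payment period 9: $473.36 +$0.95 interest = $474.31; pay $474.31 → $0.00
Total paid: $45,595.36

$45,595.36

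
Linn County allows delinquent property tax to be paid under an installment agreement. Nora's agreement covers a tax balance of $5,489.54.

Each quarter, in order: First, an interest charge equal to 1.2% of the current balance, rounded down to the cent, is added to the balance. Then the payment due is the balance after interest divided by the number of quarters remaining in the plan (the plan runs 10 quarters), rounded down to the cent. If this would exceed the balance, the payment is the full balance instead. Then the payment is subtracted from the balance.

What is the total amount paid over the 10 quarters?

Quarter 1: opening $5,489.54; interest $65.87 → $5,555.41; payment $555.54; balance $4,999.87
Quarter 2: opening $4,999.87; interest $59.99 → $5,059.86; payment $562.20; balance $4,497.66
Quarter 3: opening $4,497.66; interest $53.97 → $4,551.63; payment $568.95; balance $3,982.68
Quarter 4: opening $3,982.68; interest $47.79 → $4,030.47; payment $575.78; balance $3,454.69
Quarter 5: opening $3,454.69; interest $41.45 → $3,496.14; payment $582.69; balance $2,913.45
Quarter 6: opening $2,913.45; interest $34.96 → $2,948.41; payment $589.68; balance $2,358.73
Quarter 7: opening $2,358.73; interest $28.30 → $2,387.03; payment $596.75; balance $1,790.28
Quarter 8: opening $1,790.28; interest $21.48 → $1,811.76; payment $603.92; balance $1,207.84
Quarter 9: opening $1,207.84; interest $14.49 → $1,222.33; payment $611.16; balance $611.17
Quarter 10: opening $611.17; interest $7.33 → $618.50; payment $618.50; balance $0.00
Total paid: $5,865.17

$5,865.17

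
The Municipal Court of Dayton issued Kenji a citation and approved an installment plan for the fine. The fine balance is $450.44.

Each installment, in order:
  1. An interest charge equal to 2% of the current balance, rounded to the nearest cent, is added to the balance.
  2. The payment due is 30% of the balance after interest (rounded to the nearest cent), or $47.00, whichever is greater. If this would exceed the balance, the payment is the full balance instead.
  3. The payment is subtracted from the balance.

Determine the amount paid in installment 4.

$50.17

Installment 1: $450.44 +$9.01 interest = $459.45; pay $137.84 → $321.61
Installment 2: $321.61 +$6.43 interest = $328.04; pay $98.41 → $229.63
Installment 3: $229.63 +$4.59 interest = $234.22; pay $70.27 → $163.95
Installment 4: $163.95 +$3.28 interest = $167.23; pay $50.17 → $117.06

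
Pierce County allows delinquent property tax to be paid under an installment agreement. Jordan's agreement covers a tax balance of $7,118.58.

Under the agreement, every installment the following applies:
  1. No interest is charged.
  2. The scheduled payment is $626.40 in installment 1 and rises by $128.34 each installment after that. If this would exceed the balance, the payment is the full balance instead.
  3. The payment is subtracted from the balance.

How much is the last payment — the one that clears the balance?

$38.64

# | Opening | Payment | End bal
1 | $7,118.58 | $626.40 | $6,492.18
2 | $6,492.18 | $754.74 | $5,737.44
3 | $5,737.44 | $883.08 | $4,854.36
4 | $4,854.36 | $1,011.42 | $3,842.94
5 | $3,842.94 | $1,139.76 | $2,703.18
6 | $2,703.18 | $1,268.10 | $1,435.08
7 | $1,435.08 | $1,396.44 | $38.64
8 | $38.64 | $38.64 | $0.00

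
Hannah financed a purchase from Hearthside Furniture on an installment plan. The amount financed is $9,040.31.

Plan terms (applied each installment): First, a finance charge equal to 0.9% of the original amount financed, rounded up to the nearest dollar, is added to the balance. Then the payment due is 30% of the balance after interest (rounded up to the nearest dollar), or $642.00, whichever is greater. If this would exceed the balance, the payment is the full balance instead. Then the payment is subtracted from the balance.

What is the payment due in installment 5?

$719.00

Installment 1: opening $9,040.31; interest $82.00 → $9,122.31; payment $2,737.00; balance $6,385.31
Installment 2: opening $6,385.31; interest $82.00 → $6,467.31; payment $1,941.00; balance $4,526.31
Installment 3: opening $4,526.31; interest $82.00 → $4,608.31; payment $1,383.00; balance $3,225.31
Installment 4: opening $3,225.31; interest $82.00 → $3,307.31; payment $993.00; balance $2,314.31
Installment 5: opening $2,314.31; interest $82.00 → $2,396.31; payment $719.00; balance $1,677.31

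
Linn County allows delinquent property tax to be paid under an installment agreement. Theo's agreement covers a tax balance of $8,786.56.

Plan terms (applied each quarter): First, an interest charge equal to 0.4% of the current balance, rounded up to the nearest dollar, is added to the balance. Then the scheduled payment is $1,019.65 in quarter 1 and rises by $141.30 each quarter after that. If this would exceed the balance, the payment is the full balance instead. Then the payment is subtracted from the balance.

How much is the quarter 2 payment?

$1,160.95

# | Opening | Interest | Payment | End bal
1 | $8,786.56 | $36.00 | $1,019.65 | $7,802.91
2 | $7,802.91 | $32.00 | $1,160.95 | $6,673.96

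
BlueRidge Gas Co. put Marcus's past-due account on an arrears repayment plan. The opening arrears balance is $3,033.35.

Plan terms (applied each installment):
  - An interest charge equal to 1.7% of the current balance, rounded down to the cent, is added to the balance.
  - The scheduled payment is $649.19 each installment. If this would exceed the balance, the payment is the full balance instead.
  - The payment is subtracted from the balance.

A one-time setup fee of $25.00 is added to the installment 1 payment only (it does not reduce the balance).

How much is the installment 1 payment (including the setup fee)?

$674.19

Installment 1: opening $3,033.35; interest $51.56 → $3,084.91; payment $649.19 (+ $25.00 fee); balance $2,435.72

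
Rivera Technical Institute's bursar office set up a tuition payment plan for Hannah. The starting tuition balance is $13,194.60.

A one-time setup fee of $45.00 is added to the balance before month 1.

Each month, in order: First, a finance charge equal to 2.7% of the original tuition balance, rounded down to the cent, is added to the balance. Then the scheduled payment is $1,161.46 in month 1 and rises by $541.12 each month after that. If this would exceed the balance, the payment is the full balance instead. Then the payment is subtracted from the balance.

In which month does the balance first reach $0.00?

# | Opening | Interest | Payment | End bal
1 | $13,239.60 | $356.25 | $1,161.46 | $12,434.39
2 | $12,434.39 | $356.25 | $1,702.58 | $11,088.06
3 | $11,088.06 | $356.25 | $2,243.70 | $9,200.61
4 | $9,200.61 | $356.25 | $2,784.82 | $6,772.04
5 | $6,772.04 | $356.25 | $3,325.94 | $3,802.35
6 | $3,802.35 | $356.25 | $3,867.06 | $291.54
7 | $291.54 | $356.25 | $647.79 | $0.00
Balance reaches $0.00 in month 7.

7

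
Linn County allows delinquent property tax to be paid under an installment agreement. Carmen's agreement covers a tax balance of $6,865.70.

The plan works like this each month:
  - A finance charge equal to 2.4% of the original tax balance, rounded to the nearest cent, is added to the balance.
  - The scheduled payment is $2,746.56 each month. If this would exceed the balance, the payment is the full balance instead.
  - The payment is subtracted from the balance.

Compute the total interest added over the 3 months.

# | Opening | Interest | Payment | End bal
1 | $6,865.70 | $164.78 | $2,746.56 | $4,283.92
2 | $4,283.92 | $164.78 | $2,746.56 | $1,702.14
3 | $1,702.14 | $164.78 | $1,866.92 | $0.00
Total interest: $164.78 + $164.78 + $164.78 = $494.34

$494.34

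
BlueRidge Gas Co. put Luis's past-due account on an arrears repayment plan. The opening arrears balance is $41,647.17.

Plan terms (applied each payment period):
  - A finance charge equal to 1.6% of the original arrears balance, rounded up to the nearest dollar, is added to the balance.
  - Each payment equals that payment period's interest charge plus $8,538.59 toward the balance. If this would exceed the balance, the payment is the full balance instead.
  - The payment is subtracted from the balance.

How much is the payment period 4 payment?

Payment period 1: $41,647.17 +$667.00 interest = $42,314.17; pay $9,205.59 → $33,108.58
Payment period 2: $33,108.58 +$667.00 interest = $33,775.58; pay $9,205.59 → $24,569.99
Payment period 3: $24,569.99 +$667.00 interest = $25,236.99; pay $9,205.59 → $16,031.40
Payment period 4: $16,031.40 +$667.00 interest = $16,698.40; pay $9,205.59 → $7,492.81

$9,205.59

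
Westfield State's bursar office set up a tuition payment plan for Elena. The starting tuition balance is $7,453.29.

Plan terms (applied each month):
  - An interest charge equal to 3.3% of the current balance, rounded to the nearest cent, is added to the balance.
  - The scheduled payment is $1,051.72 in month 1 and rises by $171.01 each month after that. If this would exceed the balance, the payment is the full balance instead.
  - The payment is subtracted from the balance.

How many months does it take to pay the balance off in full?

Month 1: opening $7,453.29; interest $245.96 → $7,699.25; payment $1,051.72; balance $6,647.53
Month 2: opening $6,647.53; interest $219.37 → $6,866.90; payment $1,222.73; balance $5,644.17
Month 3: opening $5,644.17; interest $186.26 → $5,830.43; payment $1,393.74; balance $4,436.69
Month 4: opening $4,436.69; interest $146.41 → $4,583.10; payment $1,564.75; balance $3,018.35
Month 5: opening $3,018.35; interest $99.61 → $3,117.96; payment $1,735.76; balance $1,382.20
Month 6: opening $1,382.20; interest $45.61 → $1,427.81; payment $1,427.81; balance $0.00
Balance reaches $0.00 in month 6.

6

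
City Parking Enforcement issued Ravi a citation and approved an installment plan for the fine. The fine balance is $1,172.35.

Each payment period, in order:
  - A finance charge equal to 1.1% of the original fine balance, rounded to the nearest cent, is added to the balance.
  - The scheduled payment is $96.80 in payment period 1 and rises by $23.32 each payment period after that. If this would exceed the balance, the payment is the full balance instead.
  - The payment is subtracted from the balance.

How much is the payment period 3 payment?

$143.44

Payment period 1: opening $1,172.35; interest $12.90 → $1,185.25; payment $96.80; balance $1,088.45
Payment period 2: opening $1,088.45; interest $12.90 → $1,101.35; payment $120.12; balance $981.23
Payment period 3: opening $981.23; interest $12.90 → $994.13; payment $143.44; balance $850.69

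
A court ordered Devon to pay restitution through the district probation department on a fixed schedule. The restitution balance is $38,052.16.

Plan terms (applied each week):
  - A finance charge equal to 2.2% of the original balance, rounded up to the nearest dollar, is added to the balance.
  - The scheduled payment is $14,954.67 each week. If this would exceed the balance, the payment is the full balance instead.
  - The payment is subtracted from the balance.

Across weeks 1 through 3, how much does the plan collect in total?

Week 1: $38,052.16 +$838.00 interest = $38,890.16; pay $14,954.67 → $23,935.49
Week 2: $23,935.49 +$838.00 interest = $24,773.49; pay $14,954.67 → $9,818.82
Week 3: $9,818.82 +$838.00 interest = $10,656.82; pay $10,656.82 → $0.00
Total paid: $40,566.16

$40,566.16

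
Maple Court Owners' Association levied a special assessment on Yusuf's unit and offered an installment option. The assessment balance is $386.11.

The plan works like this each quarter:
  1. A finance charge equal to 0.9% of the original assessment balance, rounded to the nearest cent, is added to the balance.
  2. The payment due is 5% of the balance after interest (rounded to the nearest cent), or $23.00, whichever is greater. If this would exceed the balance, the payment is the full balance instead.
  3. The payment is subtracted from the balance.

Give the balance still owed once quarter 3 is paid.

Quarter 1: opening $386.11; interest $3.47 → $389.58; payment $23.00; balance $366.58
Quarter 2: opening $366.58; interest $3.47 → $370.05; payment $23.00; balance $347.05
Quarter 3: opening $347.05; interest $3.47 → $350.52; payment $23.00; balance $327.52

$327.52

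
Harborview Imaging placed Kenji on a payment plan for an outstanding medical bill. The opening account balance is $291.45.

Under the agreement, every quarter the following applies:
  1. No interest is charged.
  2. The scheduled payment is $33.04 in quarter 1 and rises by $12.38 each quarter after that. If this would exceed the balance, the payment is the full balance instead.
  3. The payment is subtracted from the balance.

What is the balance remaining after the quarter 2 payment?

Quarter 1: opening $291.45; payment $33.04; balance $258.41
Quarter 2: opening $258.41; payment $45.42; balance $212.99

$212.99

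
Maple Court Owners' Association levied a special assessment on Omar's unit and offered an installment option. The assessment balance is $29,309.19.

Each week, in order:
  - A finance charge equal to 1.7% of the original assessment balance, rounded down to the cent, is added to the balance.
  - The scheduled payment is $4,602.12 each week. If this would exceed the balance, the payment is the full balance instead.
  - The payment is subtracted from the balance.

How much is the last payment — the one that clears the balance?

Week 1: $29,309.19 +$498.25 interest = $29,807.44; pay $4,602.12 → $25,205.32
Week 2: $25,205.32 +$498.25 interest = $25,703.57; pay $4,602.12 → $21,101.45
Week 3: $21,101.45 +$498.25 interest = $21,599.70; pay $4,602.12 → $16,997.58
Week 4: $16,997.58 +$498.25 interest = $17,495.83; pay $4,602.12 → $12,893.71
Week 5: $12,893.71 +$498.25 interest = $13,391.96; pay $4,602.12 → $8,789.84
Week 6: $8,789.84 +$498.25 interest = $9,288.09; pay $4,602.12 → $4,685.97
Week 7: $4,685.97 +$498.25 interest = $5,184.22; pay $4,602.12 → $582.10
Week 8: $582.10 +$498.25 interest = $1,080.35; pay $1,080.35 → $0.00

$1,080.35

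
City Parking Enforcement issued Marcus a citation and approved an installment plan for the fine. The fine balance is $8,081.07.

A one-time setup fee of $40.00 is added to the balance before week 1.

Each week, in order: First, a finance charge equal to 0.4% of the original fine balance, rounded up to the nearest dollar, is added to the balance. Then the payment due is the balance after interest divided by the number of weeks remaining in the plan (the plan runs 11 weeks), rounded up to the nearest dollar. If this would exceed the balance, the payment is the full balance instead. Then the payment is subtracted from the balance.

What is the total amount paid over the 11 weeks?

$8,484.07

# | Opening | Interest | Payment | End bal
1 | $8,121.07 | $33.00 | $742.00 | $7,412.07
2 | $7,412.07 | $33.00 | $745.00 | $6,700.07
3 | $6,700.07 | $33.00 | $749.00 | $5,984.07
4 | $5,984.07 | $33.00 | $753.00 | $5,264.07
5 | $5,264.07 | $33.00 | $757.00 | $4,540.07
6 | $4,540.07 | $33.00 | $763.00 | $3,810.07
7 | $3,810.07 | $33.00 | $769.00 | $3,074.07
8 | $3,074.07 | $33.00 | $777.00 | $2,330.07
9 | $2,330.07 | $33.00 | $788.00 | $1,575.07
10 | $1,575.07 | $33.00 | $805.00 | $803.07
11 | $803.07 | $33.00 | $836.07 | $0.00
Total paid: $8,484.07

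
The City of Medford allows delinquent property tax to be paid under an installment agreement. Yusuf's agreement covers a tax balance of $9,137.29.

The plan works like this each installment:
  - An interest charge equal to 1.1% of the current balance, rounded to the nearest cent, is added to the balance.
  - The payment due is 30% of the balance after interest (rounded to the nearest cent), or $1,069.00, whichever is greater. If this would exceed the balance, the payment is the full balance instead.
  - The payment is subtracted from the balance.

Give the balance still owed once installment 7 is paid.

$0.00

Installment 1: $9,137.29 +$100.51 interest = $9,237.80; pay $2,771.34 → $6,466.46
Installment 2: $6,466.46 +$71.13 interest = $6,537.59; pay $1,961.28 → $4,576.31
Installment 3: $4,576.31 +$50.34 interest = $4,626.65; pay $1,388.00 → $3,238.65
Installment 4: $3,238.65 +$35.63 interest = $3,274.28; pay $1,069.00 → $2,205.28
Installment 5: $2,205.28 +$24.26 interest = $2,229.54; pay $1,069.00 → $1,160.54
Installment 6: $1,160.54 +$12.77 interest = $1,173.31; pay $1,069.00 → $104.31
Installment 7: $104.31 +$1.15 interest = $105.46; pay $105.46 → $0.00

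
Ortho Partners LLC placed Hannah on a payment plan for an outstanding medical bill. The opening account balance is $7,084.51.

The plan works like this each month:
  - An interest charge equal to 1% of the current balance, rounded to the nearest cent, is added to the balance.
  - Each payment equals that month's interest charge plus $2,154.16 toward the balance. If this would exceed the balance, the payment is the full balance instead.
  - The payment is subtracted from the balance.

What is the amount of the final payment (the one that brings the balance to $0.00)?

$628.25

Month 1: $7,084.51 +$70.85 interest = $7,155.36; pay $2,225.01 → $4,930.35
Month 2: $4,930.35 +$49.30 interest = $4,979.65; pay $2,203.46 → $2,776.19
Month 3: $2,776.19 +$27.76 interest = $2,803.95; pay $2,181.92 → $622.03
Month 4: $622.03 +$6.22 interest = $628.25; pay $628.25 → $0.00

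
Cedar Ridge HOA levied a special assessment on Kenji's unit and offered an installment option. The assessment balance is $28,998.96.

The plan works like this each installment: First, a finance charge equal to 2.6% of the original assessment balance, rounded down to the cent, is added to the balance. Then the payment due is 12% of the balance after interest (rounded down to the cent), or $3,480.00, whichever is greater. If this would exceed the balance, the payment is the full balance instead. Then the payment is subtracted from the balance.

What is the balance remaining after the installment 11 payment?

Installment 1: opening $28,998.96; interest $753.97 → $29,752.93; payment $3,570.35; balance $26,182.58
Installment 2: opening $26,182.58; interest $753.97 → $26,936.55; payment $3,480.00; balance $23,456.55
Installment 3: opening $23,456.55; interest $753.97 → $24,210.52; payment $3,480.00; balance $20,730.52
Installment 4: opening $20,730.52; interest $753.97 → $21,484.49; payment $3,480.00; balance $18,004.49
Installment 5: opening $18,004.49; interest $753.97 → $18,758.46; payment $3,480.00; balance $15,278.46
Installment 6: opening $15,278.46; interest $753.97 → $16,032.43; payment $3,480.00; balance $12,552.43
Installment 7: opening $12,552.43; interest $753.97 → $13,306.40; payment $3,480.00; balance $9,826.40
Installment 8: opening $9,826.40; interest $753.97 → $10,580.37; payment $3,480.00; balance $7,100.37
Installment 9: opening $7,100.37; interest $753.97 → $7,854.34; payment $3,480.00; balance $4,374.34
Installment 10: opening $4,374.34; interest $753.97 → $5,128.31; payment $3,480.00; balance $1,648.31
Installment 11: opening $1,648.31; interest $753.97 → $2,402.28; payment $2,402.28; balance $0.00

$0.00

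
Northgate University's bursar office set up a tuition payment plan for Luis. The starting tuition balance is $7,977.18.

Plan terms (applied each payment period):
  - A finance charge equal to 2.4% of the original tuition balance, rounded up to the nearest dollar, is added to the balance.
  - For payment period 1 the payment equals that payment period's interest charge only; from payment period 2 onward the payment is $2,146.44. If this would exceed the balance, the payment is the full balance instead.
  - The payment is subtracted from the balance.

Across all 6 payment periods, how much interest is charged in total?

$1,152.00

Payment period 1: $7,977.18 +$192.00 interest = $8,169.18; pay $192.00 → $7,977.18
Payment period 2: $7,977.18 +$192.00 interest = $8,169.18; pay $2,146.44 → $6,022.74
Payment period 3: $6,022.74 +$192.00 interest = $6,214.74; pay $2,146.44 → $4,068.30
Payment period 4: $4,068.30 +$192.00 interest = $4,260.30; pay $2,146.44 → $2,113.86
Payment period 5: $2,113.86 +$192.00 interest = $2,305.86; pay $2,146.44 → $159.42
Payment period 6: $159.42 +$192.00 interest = $351.42; pay $351.42 → $0.00
Total interest: $192.00 + $192.00 + $192.00 + $192.00 + $192.00 + $192.00 = $1,152.00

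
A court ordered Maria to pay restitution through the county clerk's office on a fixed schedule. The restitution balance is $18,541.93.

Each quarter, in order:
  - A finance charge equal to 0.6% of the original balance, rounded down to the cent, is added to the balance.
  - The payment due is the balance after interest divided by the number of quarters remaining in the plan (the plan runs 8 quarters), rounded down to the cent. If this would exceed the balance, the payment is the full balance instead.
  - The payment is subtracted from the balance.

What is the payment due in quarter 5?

$2,416.14

Quarter 1: $18,541.93 +$111.25 interest = $18,653.18; pay $2,331.64 → $16,321.54
Quarter 2: $16,321.54 +$111.25 interest = $16,432.79; pay $2,347.54 → $14,085.25
Quarter 3: $14,085.25 +$111.25 interest = $14,196.50; pay $2,366.08 → $11,830.42
Quarter 4: $11,830.42 +$111.25 interest = $11,941.67; pay $2,388.33 → $9,553.34
Quarter 5: $9,553.34 +$111.25 interest = $9,664.59; pay $2,416.14 → $7,248.45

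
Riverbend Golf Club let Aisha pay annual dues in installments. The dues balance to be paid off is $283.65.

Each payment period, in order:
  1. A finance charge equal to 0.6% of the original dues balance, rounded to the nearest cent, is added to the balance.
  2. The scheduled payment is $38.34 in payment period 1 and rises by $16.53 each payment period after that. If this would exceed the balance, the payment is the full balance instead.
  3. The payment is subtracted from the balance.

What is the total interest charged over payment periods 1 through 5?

Payment period 1: $283.65 +$1.70 interest = $285.35; pay $38.34 → $247.01
Payment period 2: $247.01 +$1.70 interest = $248.71; pay $54.87 → $193.84
Payment period 3: $193.84 +$1.70 interest = $195.54; pay $71.40 → $124.14
Payment period 4: $124.14 +$1.70 interest = $125.84; pay $87.93 → $37.91
Payment period 5: $37.91 +$1.70 interest = $39.61; pay $39.61 → $0.00
Total interest: $1.70 + $1.70 + $1.70 + $1.70 + $1.70 = $8.50

$8.50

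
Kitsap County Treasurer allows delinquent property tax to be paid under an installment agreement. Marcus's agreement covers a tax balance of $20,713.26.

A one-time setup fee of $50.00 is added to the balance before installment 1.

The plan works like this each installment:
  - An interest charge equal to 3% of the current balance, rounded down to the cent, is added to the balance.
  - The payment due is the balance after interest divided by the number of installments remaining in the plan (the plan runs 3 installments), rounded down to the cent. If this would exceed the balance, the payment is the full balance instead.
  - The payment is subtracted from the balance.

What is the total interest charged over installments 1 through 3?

# | Opening | Interest | Payment | End bal
1 | $20,763.26 | $622.89 | $7,128.71 | $14,257.44
2 | $14,257.44 | $427.72 | $7,342.58 | $7,342.58
3 | $7,342.58 | $220.27 | $7,562.85 | $0.00
Total interest: $622.89 + $427.72 + $220.27 = $1,270.88

$1,270.88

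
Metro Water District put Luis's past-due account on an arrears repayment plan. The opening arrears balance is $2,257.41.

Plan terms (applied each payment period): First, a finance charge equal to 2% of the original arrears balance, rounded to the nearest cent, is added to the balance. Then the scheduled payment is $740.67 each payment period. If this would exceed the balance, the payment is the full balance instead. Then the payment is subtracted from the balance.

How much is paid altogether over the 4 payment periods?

Payment period 1: opening $2,257.41; interest $45.15 → $2,302.56; payment $740.67; balance $1,561.89
Payment period 2: opening $1,561.89; interest $45.15 → $1,607.04; payment $740.67; balance $866.37
Payment period 3: opening $866.37; interest $45.15 → $911.52; payment $740.67; balance $170.85
Payment period 4: opening $170.85; interest $45.15 → $216.00; payment $216.00; balance $0.00
Total paid: $2,438.01

$2,438.01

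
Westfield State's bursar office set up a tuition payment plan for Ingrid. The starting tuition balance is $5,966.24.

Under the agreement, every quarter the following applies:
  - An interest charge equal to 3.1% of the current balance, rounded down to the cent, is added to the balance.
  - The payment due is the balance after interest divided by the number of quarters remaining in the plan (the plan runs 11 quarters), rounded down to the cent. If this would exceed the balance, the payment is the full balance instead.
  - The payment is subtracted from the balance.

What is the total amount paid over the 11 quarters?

Quarter 1: opening $5,966.24; interest $184.95 → $6,151.19; payment $559.19; balance $5,592.00
Quarter 2: opening $5,592.00; interest $173.35 → $5,765.35; payment $576.53; balance $5,188.82
Quarter 3: opening $5,188.82; interest $160.85 → $5,349.67; payment $594.40; balance $4,755.27
Quarter 4: opening $4,755.27; interest $147.41 → $4,902.68; payment $612.83; balance $4,289.85
Quarter 5: opening $4,289.85; interest $132.98 → $4,422.83; payment $631.83; balance $3,791.00
Quarter 6: opening $3,791.00; interest $117.52 → $3,908.52; payment $651.42; balance $3,257.10
Quarter 7: opening $3,257.10; interest $100.97 → $3,358.07; payment $671.61; balance $2,686.46
Quarter 8: opening $2,686.46; interest $83.28 → $2,769.74; payment $692.43; balance $2,077.31
Quarter 9: opening $2,077.31; interest $64.39 → $2,141.70; payment $713.90; balance $1,427.80
Quarter 10: opening $1,427.80; interest $44.26 → $1,472.06; payment $736.03; balance $736.03
Quarter 11: opening $736.03; interest $22.81 → $758.84; payment $758.84; balance $0.00
Total paid: $7,199.01

$7,199.01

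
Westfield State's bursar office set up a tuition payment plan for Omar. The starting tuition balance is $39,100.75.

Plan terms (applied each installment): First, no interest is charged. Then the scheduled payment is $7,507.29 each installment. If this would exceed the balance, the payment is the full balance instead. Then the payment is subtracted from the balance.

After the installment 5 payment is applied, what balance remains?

Installment 1: $39,100.75 − $7,507.29 → $31,593.46
Installment 2: $31,593.46 − $7,507.29 → $24,086.17
Installment 3: $24,086.17 − $7,507.29 → $16,578.88
Installment 4: $16,578.88 − $7,507.29 → $9,071.59
Installment 5: $9,071.59 − $7,507.29 → $1,564.30

$1,564.30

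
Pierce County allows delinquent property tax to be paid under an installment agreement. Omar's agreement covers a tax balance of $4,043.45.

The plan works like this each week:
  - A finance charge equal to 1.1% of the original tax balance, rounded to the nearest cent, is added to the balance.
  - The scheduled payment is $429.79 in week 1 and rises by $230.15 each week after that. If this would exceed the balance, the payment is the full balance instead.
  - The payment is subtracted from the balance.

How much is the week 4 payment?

$1,120.24

Week 1: $4,043.45 +$44.48 interest = $4,087.93; pay $429.79 → $3,658.14
Week 2: $3,658.14 +$44.48 interest = $3,702.62; pay $659.94 → $3,042.68
Week 3: $3,042.68 +$44.48 interest = $3,087.16; pay $890.09 → $2,197.07
Week 4: $2,197.07 +$44.48 interest = $2,241.55; pay $1,120.24 → $1,121.31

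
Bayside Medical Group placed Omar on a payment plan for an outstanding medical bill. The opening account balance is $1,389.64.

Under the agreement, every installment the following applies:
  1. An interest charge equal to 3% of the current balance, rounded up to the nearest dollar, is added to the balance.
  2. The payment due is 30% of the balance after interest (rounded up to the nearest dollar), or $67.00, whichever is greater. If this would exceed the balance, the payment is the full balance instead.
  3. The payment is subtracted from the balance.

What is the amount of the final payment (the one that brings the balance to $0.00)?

$9.64

Installment 1: opening $1,389.64; interest $42.00 → $1,431.64; payment $430.00; balance $1,001.64
Installment 2: opening $1,001.64; interest $31.00 → $1,032.64; payment $310.00; balance $722.64
Installment 3: opening $722.64; interest $22.00 → $744.64; payment $224.00; balance $520.64
Installment 4: opening $520.64; interest $16.00 → $536.64; payment $161.00; balance $375.64
Installment 5: opening $375.64; interest $12.00 → $387.64; payment $117.00; balance $270.64
Installment 6: opening $270.64; interest $9.00 → $279.64; payment $84.00; balance $195.64
Installment 7: opening $195.64; interest $6.00 → $201.64; payment $67.00; balance $134.64
Installment 8: opening $134.64; interest $5.00 → $139.64; payment $67.00; balance $72.64
Installment 9: opening $72.64; interest $3.00 → $75.64; payment $67.00; balance $8.64
Installment 10: opening $8.64; interest $1.00 → $9.64; payment $9.64; balance $0.00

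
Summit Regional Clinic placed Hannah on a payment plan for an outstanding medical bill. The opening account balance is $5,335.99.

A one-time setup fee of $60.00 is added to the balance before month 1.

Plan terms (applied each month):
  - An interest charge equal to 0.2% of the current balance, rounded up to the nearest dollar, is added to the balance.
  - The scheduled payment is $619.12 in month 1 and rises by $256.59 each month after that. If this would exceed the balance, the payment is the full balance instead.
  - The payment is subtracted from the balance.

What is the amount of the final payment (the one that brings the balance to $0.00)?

# | Opening | Interest | Payment | End bal
1 | $5,395.99 | $11.00 | $619.12 | $4,787.87
2 | $4,787.87 | $10.00 | $875.71 | $3,922.16
3 | $3,922.16 | $8.00 | $1,132.30 | $2,797.86
4 | $2,797.86 | $6.00 | $1,388.89 | $1,414.97
5 | $1,414.97 | $3.00 | $1,417.97 | $0.00

$1,417.97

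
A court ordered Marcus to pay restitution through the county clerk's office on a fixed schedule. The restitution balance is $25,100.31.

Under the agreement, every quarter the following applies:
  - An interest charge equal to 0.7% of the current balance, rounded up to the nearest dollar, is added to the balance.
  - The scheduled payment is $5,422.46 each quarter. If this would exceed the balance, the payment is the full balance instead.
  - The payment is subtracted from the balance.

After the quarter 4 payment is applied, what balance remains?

# | Opening | Interest | Payment | End bal
1 | $25,100.31 | $176.00 | $5,422.46 | $19,853.85
2 | $19,853.85 | $139.00 | $5,422.46 | $14,570.39
3 | $14,570.39 | $102.00 | $5,422.46 | $9,249.93
4 | $9,249.93 | $65.00 | $5,422.46 | $3,892.47

$3,892.47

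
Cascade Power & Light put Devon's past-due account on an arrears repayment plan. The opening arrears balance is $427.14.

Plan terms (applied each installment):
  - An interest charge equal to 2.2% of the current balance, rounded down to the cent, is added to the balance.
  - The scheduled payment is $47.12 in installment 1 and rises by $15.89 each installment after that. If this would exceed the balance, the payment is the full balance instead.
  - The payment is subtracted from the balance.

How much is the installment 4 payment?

$94.79

# | Opening | Interest | Payment | End bal
1 | $427.14 | $9.39 | $47.12 | $389.41
2 | $389.41 | $8.56 | $63.01 | $334.96
3 | $334.96 | $7.36 | $78.90 | $263.42
4 | $263.42 | $5.79 | $94.79 | $174.42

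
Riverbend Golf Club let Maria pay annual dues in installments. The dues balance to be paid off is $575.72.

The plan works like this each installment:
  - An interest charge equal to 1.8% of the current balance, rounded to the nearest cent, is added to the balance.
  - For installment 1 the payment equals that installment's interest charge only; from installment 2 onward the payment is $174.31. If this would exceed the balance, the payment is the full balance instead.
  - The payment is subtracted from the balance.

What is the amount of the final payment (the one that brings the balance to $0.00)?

$76.32

Installment 1: $575.72 +$10.36 interest = $586.08; pay $10.36 → $575.72
Installment 2: $575.72 +$10.36 interest = $586.08; pay $174.31 → $411.77
Installment 3: $411.77 +$7.41 interest = $419.18; pay $174.31 → $244.87
Installment 4: $244.87 +$4.41 interest = $249.28; pay $174.31 → $74.97
Installment 5: $74.97 +$1.35 interest = $76.32; pay $76.32 → $0.00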